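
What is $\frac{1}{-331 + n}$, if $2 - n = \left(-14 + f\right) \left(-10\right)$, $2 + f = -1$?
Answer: $- \frac{1}{499} \approx -0.002004$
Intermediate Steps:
$f = -3$ ($f = -2 - 1 = -3$)
$n = -168$ ($n = 2 - \left(-14 - 3\right) \left(-10\right) = 2 - \left(-17\right) \left(-10\right) = 2 - 170 = -168$)
$\frac{1}{-331 + n} = \frac{1}{-331 - 168} = \frac{1}{-499} = - \frac{1}{499}$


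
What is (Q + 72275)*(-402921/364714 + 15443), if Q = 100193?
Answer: 485659141605154/182357 ≈ 2.6632e+9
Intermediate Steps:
(Q + 72275)*(-402921/364714 + 15443) = (100193 + 72275)*(-402921/364714 + 15443) = 172468*(-402921*1/364714 + 15443) = 172468*(-402921/364714 + 15443) = 172468*(5631875381/364714) = 485659141605154/182357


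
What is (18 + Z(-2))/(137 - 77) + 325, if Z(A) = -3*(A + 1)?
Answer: 6507/20 ≈ 325.35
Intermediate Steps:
Z(A) = -3 - 3*A (Z(A) = -3*(1 + A) = -3 - 3*A)
(18 + Z(-2))/(137 - 77) + 325 = (18 + (-3 - 3*(-2)))/(137 - 77) + 325 = (18 + (-3 + 6))/60 + 325 = (18 + 3)*(1/60) + 325 = 21*(1/60) + 325 = 7/20 + 325 = 6507/20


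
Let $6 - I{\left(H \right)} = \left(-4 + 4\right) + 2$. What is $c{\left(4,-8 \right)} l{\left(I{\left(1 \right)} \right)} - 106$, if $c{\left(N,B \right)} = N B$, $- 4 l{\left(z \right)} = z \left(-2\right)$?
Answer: $-170$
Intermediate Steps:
$I{\left(H \right)} = 4$ ($I{\left(H \right)} = 6 - \left(\left(-4 + 4\right) + 2\right) = 6 - \left(0 + 2\right) = 6 - 2 = 4$)
$l{\left(z \right)} = \frac{z}{2}$ ($l{\left(z \right)} = - \frac{z \left(-2\right)}{4} = - \frac{\left(-2\right) z}{4} = \frac{z}{2}$)
$c{\left(N,B \right)} = B N$
$c{\left(4,-8 \right)} l{\left(I{\left(1 \right)} \right)} - 106 = \left(-8\right) 4 \cdot \frac{1}{2} \cdot 4 - 106 = \left(-32\right) 2 - 106 = -64 - 106 = -170$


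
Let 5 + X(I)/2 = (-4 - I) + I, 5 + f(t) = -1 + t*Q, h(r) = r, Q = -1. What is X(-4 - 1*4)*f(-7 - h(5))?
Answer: -108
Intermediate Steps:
f(t) = -6 - t (f(t) = -5 + (-1 + t*(-1)) = -5 + (-1 - t) = -6 - t)
X(I) = -18 (X(I) = -10 + 2*((-4 - I) + I) = -10 + 2*(-4) = -10 - 8 = -18)
X(-4 - 1*4)*f(-7 - h(5)) = -18*(-6 - (-7 - 1*5)) = -18*(-6 - (-7 - 5)) = -18*(-6 - 1*(-12)) = -18*(-6 + 12) = -18*6 = -108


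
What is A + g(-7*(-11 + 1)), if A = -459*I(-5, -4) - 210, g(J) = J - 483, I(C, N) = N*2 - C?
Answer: 754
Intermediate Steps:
I(C, N) = -C + 2*N (I(C, N) = 2*N - C = -C + 2*N)
g(J) = -483 + J
A = 1167 (A = -459*(-1*(-5) + 2*(-4)) - 210 = -459*(5 - 8) - 210 = -459*(-3) - 210 = 1377 - 210 = 1167)
A + g(-7*(-11 + 1)) = 1167 + (-483 - 7*(-11 + 1)) = 1167 + (-483 - 7*(-10)) = 1167 + (-483 + 70) = 1167 - 413 = 754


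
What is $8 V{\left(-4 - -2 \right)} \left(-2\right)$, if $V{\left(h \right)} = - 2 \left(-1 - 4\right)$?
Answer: $-160$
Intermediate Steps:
$V{\left(h \right)} = 10$ ($V{\left(h \right)} = \left(-2\right) \left(-5\right) = 10$)
$8 V{\left(-4 - -2 \right)} \left(-2\right) = 8 \cdot 10 \left(-2\right) = 80 \left(-2\right) = -160$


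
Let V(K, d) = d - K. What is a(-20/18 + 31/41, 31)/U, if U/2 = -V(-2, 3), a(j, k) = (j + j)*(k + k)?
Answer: 8122/1845 ≈ 4.4022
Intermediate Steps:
a(j, k) = 4*j*k (a(j, k) = (2*j)*(2*k) = 4*j*k)
U = -10 (U = 2*(-(3 - 1*(-2))) = 2*(-(3 + 2)) = 2*(-1*5) = 2*(-5) = -10)
a(-20/18 + 31/41, 31)/U = (4*(-20/18 + 31/41)*31)/(-10) = (4*(-20*1/18 + 31*(1/41))*31)*(-1/10) = (4*(-10/9 + 31/41)*31)*(-1/10) = (4*(-131/369)*31)*(-1/10) = -16244/369*(-1/10) = 8122/1845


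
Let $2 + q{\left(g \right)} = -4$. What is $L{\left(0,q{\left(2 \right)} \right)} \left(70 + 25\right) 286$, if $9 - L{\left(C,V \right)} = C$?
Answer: $244530$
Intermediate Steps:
$q{\left(g \right)} = -6$ ($q{\left(g \right)} = -2 - 4 = -6$)
$L{\left(C,V \right)} = 9 - C$
$L{\left(0,q{\left(2 \right)} \right)} \left(70 + 25\right) 286 = \left(9 - 0\right) \left(70 + 25\right) 286 = \left(9 + 0\right) 95 \cdot 286 = 9 \cdot 27170 = 244530$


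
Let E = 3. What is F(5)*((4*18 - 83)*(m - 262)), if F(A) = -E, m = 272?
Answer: 330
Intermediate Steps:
F(A) = -3 (F(A) = -1*3 = -3)
F(5)*((4*18 - 83)*(m - 262)) = -3*(4*18 - 83)*(272 - 262) = -3*(72 - 83)*10 = -(-33)*10 = -3*(-110) = 330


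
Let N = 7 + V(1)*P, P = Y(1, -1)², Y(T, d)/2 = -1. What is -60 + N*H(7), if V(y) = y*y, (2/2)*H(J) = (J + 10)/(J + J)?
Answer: -653/14 ≈ -46.643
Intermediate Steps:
Y(T, d) = -2 (Y(T, d) = 2*(-1) = -2)
H(J) = (10 + J)/(2*J) (H(J) = (J + 10)/(J + J) = (10 + J)/((2*J)) = (10 + J)*(1/(2*J)) = (10 + J)/(2*J))
V(y) = y²
P = 4 (P = (-2)² = 4)
N = 11 (N = 7 + 1²*4 = 7 + 1*4 = 7 + 4 = 11)
-60 + N*H(7) = -60 + 11*((½)*(10 + 7)/7) = -60 + 11*((½)*(⅐)*17) = -60 + 11*(17/14) = -60 + 187/14 = -653/14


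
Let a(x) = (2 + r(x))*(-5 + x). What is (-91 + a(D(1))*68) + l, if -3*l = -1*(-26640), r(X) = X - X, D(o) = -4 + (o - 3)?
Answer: -10467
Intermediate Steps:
D(o) = -7 + o (D(o) = -4 + (-3 + o) = -7 + o)
r(X) = 0
a(x) = -10 + 2*x (a(x) = (2 + 0)*(-5 + x) = 2*(-5 + x) = -10 + 2*x)
l = -8880 (l = -(-1)*(-26640)/3 = -⅓*26640 = -8880)
(-91 + a(D(1))*68) + l = (-91 + (-10 + 2*(-7 + 1))*68) - 8880 = (-91 + (-10 + 2*(-6))*68) - 8880 = (-91 + (-10 - 12)*68) - 8880 = (-91 - 22*68) - 8880 = (-91 - 1496) - 8880 = -1587 - 8880 = -10467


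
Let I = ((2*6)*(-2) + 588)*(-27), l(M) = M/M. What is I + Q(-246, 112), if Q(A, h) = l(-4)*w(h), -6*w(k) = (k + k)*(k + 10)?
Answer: -59348/3 ≈ -19783.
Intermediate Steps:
w(k) = -k*(10 + k)/3 (w(k) = -(k + k)*(k + 10)/6 = -2*k*(10 + k)/6 = -k*(10 + k)/3)
l(M) = 1
Q(A, h) = -h*(10 + h)/3 (Q(A, h) = 1*(-h*(10 + h)/3) = -h*(10 + h)/3)
I = -15228 (I = (12*(-2) + 588)*(-27) = (-24 + 588)*(-27) = 564*(-27) = -15228)
I + Q(-246, 112) = -15228 - 1/3*112*(10 + 112) = -15228 - 1/3*112*122 = -15228 - 13664/3 = -59348/3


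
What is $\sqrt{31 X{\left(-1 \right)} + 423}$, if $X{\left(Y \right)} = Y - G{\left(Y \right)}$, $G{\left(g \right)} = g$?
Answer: $3 \sqrt{47} \approx 20.567$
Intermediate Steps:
$X{\left(Y \right)} = 0$ ($X{\left(Y \right)} = Y - Y = 0$)
$\sqrt{31 X{\left(-1 \right)} + 423} = \sqrt{31 \cdot 0 + 423} = \sqrt{0 + 423} = \sqrt{423} = 3 \sqrt{47}$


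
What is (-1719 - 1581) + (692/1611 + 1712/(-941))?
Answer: -5004745160/1515951 ≈ -3301.4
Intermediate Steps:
(-1719 - 1581) + (692/1611 + 1712/(-941)) = -3300 + (692*(1/1611) + 1712*(-1/941)) = -3300 + (692/1611 - 1712/941) = -3300 - 2106860/1515951 = -5004745160/1515951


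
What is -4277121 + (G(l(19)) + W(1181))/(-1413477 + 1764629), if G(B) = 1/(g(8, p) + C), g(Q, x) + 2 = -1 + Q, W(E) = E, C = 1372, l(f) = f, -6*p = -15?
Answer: -1034071639237273/241768152 ≈ -4.2771e+6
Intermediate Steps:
p = 5/2 (p = -⅙*(-15) = 5/2 ≈ 2.5000)
g(Q, x) = -3 + Q (g(Q, x) = -2 + (-1 + Q) = -3 + Q)
G(B) = 1/1377 (G(B) = 1/((-3 + 8) + 1372) = 1/(5 + 1372) = 1/1377)
-4277121 + (G(l(19)) + W(1181))/(-1413477 + 1764629) = -4277121 + (1/1377 + 1181)/(-1413477 + 1764629) = -4277121 + (1626238/1377)/351152 = -4277121 + (1626238/1377)*(1/351152) = -4277121 + 813119/241768152 = -1034071639237273/241768152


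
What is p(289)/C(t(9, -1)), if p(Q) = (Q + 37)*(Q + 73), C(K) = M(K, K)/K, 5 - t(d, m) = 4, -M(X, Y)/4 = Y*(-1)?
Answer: 29503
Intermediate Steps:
M(X, Y) = 4*Y (M(X, Y) = -4*Y*(-1) = -(-4)*Y = 4*Y)
t(d, m) = 1 (t(d, m) = 5 - 1*4 = 5 - 4 = 1)
C(K) = 4 (C(K) = (4*K)/K = 4)
p(Q) = (37 + Q)*(73 + Q)
p(289)/C(t(9, -1)) = (2701 + 289² + 110*289)/4 = (2701 + 83521 + 31790)*(¼) = 118012*(¼) = 29503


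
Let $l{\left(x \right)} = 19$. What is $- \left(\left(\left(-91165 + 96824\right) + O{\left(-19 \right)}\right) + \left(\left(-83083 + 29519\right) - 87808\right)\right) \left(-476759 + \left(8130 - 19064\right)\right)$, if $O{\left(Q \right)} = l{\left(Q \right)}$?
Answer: $-66177013942$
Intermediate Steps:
$O{\left(Q \right)} = 19$
$- \left(\left(\left(-91165 + 96824\right) + O{\left(-19 \right)}\right) + \left(\left(-83083 + 29519\right) - 87808\right)\right) \left(-476759 + \left(8130 - 19064\right)\right) = - \left(\left(\left(-91165 + 96824\right) + 19\right) + \left(\left(-83083 + 29519\right) - 87808\right)\right) \left(-476759 + \left(8130 - 19064\right)\right) = - \left(\left(5659 + 19\right) - 141372\right) \left(-476759 + \left(8130 - 19064\right)\right) = - \left(5678 - 141372\right) \left(-476759 - 10934\right) = - \left(-135694\right) \left(-487693\right) = \left(-1\right) 66177013942 = -66177013942$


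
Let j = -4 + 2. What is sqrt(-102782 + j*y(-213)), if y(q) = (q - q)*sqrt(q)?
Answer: I*sqrt(102782) ≈ 320.6*I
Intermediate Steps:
j = -2
y(q) = 0 (y(q) = 0*sqrt(q) = 0)
sqrt(-102782 + j*y(-213)) = sqrt(-102782 - 2*0) = sqrt(-102782 + 0) = sqrt(-102782) = I*sqrt(102782)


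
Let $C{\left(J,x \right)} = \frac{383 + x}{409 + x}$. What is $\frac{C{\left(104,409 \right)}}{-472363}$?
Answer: $- \frac{396}{193196467} \approx -2.0497 \cdot 10^{-6}$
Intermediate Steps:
$C{\left(J,x \right)} = \frac{383 + x}{409 + x}$
$\frac{C{\left(104,409 \right)}}{-472363} = \frac{\frac{1}{409 + 409} \left(383 + 409\right)}{-472363} = \frac{1}{818} \cdot 792 \left(- \frac{1}{472363}\right) = \frac{396}{409} \left(- \frac{1}{472363}\right) = - \frac{396}{193196467}$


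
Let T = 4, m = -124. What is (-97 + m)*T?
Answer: -884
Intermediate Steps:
(-97 + m)*T = (-97 - 124)*4 = -221*4 = -884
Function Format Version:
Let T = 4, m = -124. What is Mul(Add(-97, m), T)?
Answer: -884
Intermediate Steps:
Mul(Add(-97, m), T) = Mul(Add(-97, -124), 4) = Mul(-221, 4) = -884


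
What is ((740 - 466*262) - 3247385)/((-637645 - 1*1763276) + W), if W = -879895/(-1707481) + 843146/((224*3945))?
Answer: 2541487725594234480/1811333896661347427 ≈ 1.4031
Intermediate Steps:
W = 1108600694413/754433405040 (W = -879895*(-1/1707481) + 843146/883680 = 879895/1707481 + 843146*(1/883680) = 879895/1707481 + 421573/441840 = 1108600694413/754433405040 ≈ 1.4694)
((740 - 466*262) - 3247385)/((-637645 - 1*1763276) + W) = ((740 - 466*262) - 3247385)/((-637645 - 1*1763276) + 1108600694413/754433405040) = ((740 - 122092) - 3247385)/((-637645 - 1763276) + 1108600694413/754433405040) = (-121352 - 3247385)/(-2400921 + 1108600694413/754433405040) = -3368737/(-1811333896661347427/754433405040) = -3368737*(-754433405040/1811333896661347427) = 2541487725594234480/1811333896661347427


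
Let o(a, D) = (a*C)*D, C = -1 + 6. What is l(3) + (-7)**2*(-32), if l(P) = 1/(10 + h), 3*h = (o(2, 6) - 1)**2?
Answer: -5505245/3511 ≈ -1568.0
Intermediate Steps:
C = 5
o(a, D) = 5*D*a (o(a, D) = (a*5)*D = (5*a)*D = 5*D*a)
h = 3481/3 (h = (5*6*2 - 1)**2/3 = (60 - 1)**2/3 = (1/3)*59**2 = (1/3)*3481 = 3481/3 ≈ 1160.3)
l(P) = 3/3511 (l(P) = 1/(10 + 3481/3) = 1/(3511/3) = 3/3511)
l(3) + (-7)**2*(-32) = 3/3511 + (-7)**2*(-32) = 3/3511 + 49*(-32) = 3/3511 - 1568 = -5505245/3511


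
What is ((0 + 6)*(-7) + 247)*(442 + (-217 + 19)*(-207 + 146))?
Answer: 2566600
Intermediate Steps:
((0 + 6)*(-7) + 247)*(442 + (-217 + 19)*(-207 + 146)) = (6*(-7) + 247)*(442 - 198*(-61)) = (-42 + 247)*(442 + 12078) = 205*12520 = 2566600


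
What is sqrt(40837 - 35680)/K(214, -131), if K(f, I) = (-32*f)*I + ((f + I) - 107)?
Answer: 3*sqrt(573)/897064 ≈ 8.0053e-5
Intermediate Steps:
K(f, I) = -107 + I + f - 32*I*f (K(f, I) = -32*I*f + ((I + f) - 107) = -32*I*f + (-107 + I + f) = -107 + I + f - 32*I*f)
sqrt(40837 - 35680)/K(214, -131) = sqrt(40837 - 35680)/(-107 - 131 + 214 - 32*(-131)*214) = sqrt(5157)/(-107 - 131 + 214 + 897088) = (3*sqrt(573))/897064 = (3*sqrt(573))*(1/897064) = 3*sqrt(573)/897064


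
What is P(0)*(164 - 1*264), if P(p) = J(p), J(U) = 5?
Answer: -500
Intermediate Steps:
P(p) = 5
P(0)*(164 - 1*264) = 5*(164 - 1*264) = 5*(164 - 264) = 5*(-100) = -500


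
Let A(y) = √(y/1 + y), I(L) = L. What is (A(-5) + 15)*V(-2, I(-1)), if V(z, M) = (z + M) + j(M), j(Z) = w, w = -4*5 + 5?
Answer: -270 - 18*I*√10 ≈ -270.0 - 56.921*I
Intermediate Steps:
w = -15 (w = -20 + 5 = -15)
j(Z) = -15
V(z, M) = -15 + M + z (V(z, M) = (z + M) - 15 = (M + z) - 15 = -15 + M + z)
A(y) = √2*√y (A(y) = √(y*1 + y) = √(y + y) = √(2*y) = √2*√y)
(A(-5) + 15)*V(-2, I(-1)) = (√2*√(-5) + 15)*(-15 - 1 - 2) = (√2*(I*√5) + 15)*(-18) = (I*√10 + 15)*(-18) = (15 + I*√10)*(-18) = -270 - 18*I*√10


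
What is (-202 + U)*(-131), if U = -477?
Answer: 88949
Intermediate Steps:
(-202 + U)*(-131) = (-202 - 477)*(-131) = -679*(-131) = 88949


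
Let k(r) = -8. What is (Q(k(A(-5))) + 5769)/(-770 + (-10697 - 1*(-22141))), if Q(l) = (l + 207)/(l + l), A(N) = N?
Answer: 92105/170784 ≈ 0.53931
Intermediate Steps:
Q(l) = (207 + l)/(2*l) (Q(l) = (207 + l)/((2*l)) = (207 + l)*(1/(2*l)) = (207 + l)/(2*l))
(Q(k(A(-5))) + 5769)/(-770 + (-10697 - 1*(-22141))) = ((1/2)*(207 - 8)/(-8) + 5769)/(-770 + (-10697 - 1*(-22141))) = ((1/2)*(-1/8)*199 + 5769)/(-770 + (-10697 + 22141)) = (-199/16 + 5769)/(-770 + 11444) = (92105/16)/10674 = (92105/16)*(1/10674) = 92105/170784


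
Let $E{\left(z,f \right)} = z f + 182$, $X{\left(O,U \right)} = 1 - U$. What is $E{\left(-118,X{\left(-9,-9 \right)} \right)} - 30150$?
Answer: $-31148$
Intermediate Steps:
$E{\left(z,f \right)} = 182 + f z$ ($E{\left(z,f \right)} = f z + 182 = 182 + f z$)
$E{\left(-118,X{\left(-9,-9 \right)} \right)} - 30150 = \left(182 + \left(1 - -9\right) \left(-118\right)\right) - 30150 = \left(182 + \left(1 + 9\right) \left(-118\right)\right) - 30150 = \left(182 + 10 \left(-118\right)\right) - 30150 = \left(182 - 1180\right) - 30150 = -998 - 30150 = -31148$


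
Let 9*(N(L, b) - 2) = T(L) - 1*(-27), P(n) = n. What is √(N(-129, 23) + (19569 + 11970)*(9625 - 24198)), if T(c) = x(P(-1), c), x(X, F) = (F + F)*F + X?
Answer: I*√4136527297/3 ≈ 21439.0*I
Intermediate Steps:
x(X, F) = X + 2*F² (x(X, F) = (2*F)*F + X = 2*F² + X = X + 2*F²)
T(c) = -1 + 2*c²
N(L, b) = 44/9 + 2*L²/9 (N(L, b) = 2 + ((-1 + 2*L²) - 1*(-27))/9 = 2 + ((-1 + 2*L²) + 27)/9 = 2 + (26 + 2*L²)/9 = 2 + (26/9 + 2*L²/9) = 44/9 + 2*L²/9)
√(N(-129, 23) + (19569 + 11970)*(9625 - 24198)) = √((44/9 + (2/9)*(-129)²) + (19569 + 11970)*(9625 - 24198)) = √((44/9 + (2/9)*16641) + 31539*(-14573)) = √((44/9 + 3698) - 459617847) = √(33326/9 - 459617847) = √(-4136527297/9) = I*√4136527297/3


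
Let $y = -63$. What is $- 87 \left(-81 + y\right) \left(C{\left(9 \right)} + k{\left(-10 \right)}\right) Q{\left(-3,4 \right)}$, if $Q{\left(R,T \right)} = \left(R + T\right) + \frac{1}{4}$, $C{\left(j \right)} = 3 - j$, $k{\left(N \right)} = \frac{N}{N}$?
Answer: $-78300$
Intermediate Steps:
$k{\left(N \right)} = 1$
$Q{\left(R,T \right)} = \frac{1}{4} + R + T$ ($Q{\left(R,T \right)} = \left(R + T\right) + \frac{1}{4} = \frac{1}{4} + R + T$)
$- 87 \left(-81 + y\right) \left(C{\left(9 \right)} + k{\left(-10 \right)}\right) Q{\left(-3,4 \right)} = - 87 \left(-81 - 63\right) \left(\left(3 - 9\right) + 1\right) \left(\frac{1}{4} - 3 + 4\right) = - 87 \left(- 144 \left(\left(3 - 9\right) + 1\right)\right) \frac{5}{4} = - 87 \left(- 144 \left(-6 + 1\right)\right) \frac{5}{4} = - 87 \left(\left(-144\right) \left(-5\right)\right) \frac{5}{4} = \left(-87\right) 720 \cdot \frac{5}{4} = \left(-62640\right) \frac{5}{4} = -78300$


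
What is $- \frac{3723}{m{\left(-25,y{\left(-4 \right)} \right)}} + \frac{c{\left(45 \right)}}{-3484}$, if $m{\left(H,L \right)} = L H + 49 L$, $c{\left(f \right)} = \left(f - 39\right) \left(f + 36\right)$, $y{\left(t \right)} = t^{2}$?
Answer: $- \frac{1096463}{111488} \approx -9.8348$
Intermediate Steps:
$c{\left(f \right)} = \left(-39 + f\right) \left(36 + f\right)$
$m{\left(H,L \right)} = 49 L + H L$ ($m{\left(H,L \right)} = H L + 49 L = 49 L + H L$)
$- \frac{3723}{m{\left(-25,y{\left(-4 \right)} \right)}} + \frac{c{\left(45 \right)}}{-3484} = - \frac{3723}{\left(-4\right)^{2} \left(49 - 25\right)} + \frac{-1404 + 45^{2} - 135}{-3484} = - \frac{3723}{16 \cdot 24} + \left(-1404 + 2025 - 135\right) \left(- \frac{1}{3484}\right) = - \frac{3723}{384} + 486 \left(- \frac{1}{3484}\right) = \left(-3723\right) \frac{1}{384} - \frac{243}{1742} = - \frac{1241}{128} - \frac{243}{1742} = - \frac{1096463}{111488}$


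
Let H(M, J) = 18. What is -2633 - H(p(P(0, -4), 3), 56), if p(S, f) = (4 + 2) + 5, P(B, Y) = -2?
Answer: -2651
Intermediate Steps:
p(S, f) = 11 (p(S, f) = 6 + 5 = 11)
-2633 - H(p(P(0, -4), 3), 56) = -2633 - 1*18 = -2633 - 18 = -2651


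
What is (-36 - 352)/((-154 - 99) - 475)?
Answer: 97/182 ≈ 0.53297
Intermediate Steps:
(-36 - 352)/((-154 - 99) - 475) = -388/(-253 - 475) = -388/(-728) = -388*(-1/728) = 97/182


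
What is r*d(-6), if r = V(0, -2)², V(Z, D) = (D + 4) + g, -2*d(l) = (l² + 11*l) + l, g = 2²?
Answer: 648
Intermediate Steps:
g = 4
d(l) = -6*l - l²/2 (d(l) = -((l² + 11*l) + l)/2 = -(l² + 12*l)/2 = -6*l - l²/2)
V(Z, D) = 8 + D (V(Z, D) = (D + 4) + 4 = (4 + D) + 4 = 8 + D)
r = 36 (r = (8 - 2)² = 6² = 36)
r*d(-6) = 36*(-½*(-6)*(12 - 6)) = 36*(-½*(-6)*6) = 36*18 = 648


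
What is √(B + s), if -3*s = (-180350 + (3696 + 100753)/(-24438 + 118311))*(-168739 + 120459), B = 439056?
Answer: 2*I*√6393154139118469814/93873 ≈ 53870.0*I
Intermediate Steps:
s = -817375142356280/281619 (s = -(-180350 + (3696 + 100753)/(-24438 + 118311))*(-168739 + 120459)/3 = -(-180350 + 104449/93873)*(-48280)/3 = -(-16929891101)*(-48280)/281619 = -⅓*817375142356280/93873 = -817375142356280/281619 ≈ -2.9024e+9)
√(B + s) = √(439056 - 817375142356280/281619) = √(-817251495844616/281619) = 2*I*√6393154139118469814/93873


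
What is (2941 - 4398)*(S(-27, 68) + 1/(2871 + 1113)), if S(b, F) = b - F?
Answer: 551443903/3984 ≈ 1.3841e+5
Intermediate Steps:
(2941 - 4398)*(S(-27, 68) + 1/(2871 + 1113)) = (2941 - 4398)*((-27 - 1*68) + 1/(2871 + 1113)) = -1457*((-27 - 68) + 1/3984) = -1457*(-95 + 1/3984) = -1457*(-378479/3984) = 551443903/3984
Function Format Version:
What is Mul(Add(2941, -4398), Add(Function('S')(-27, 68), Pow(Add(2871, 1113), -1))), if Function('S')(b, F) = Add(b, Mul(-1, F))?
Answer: Rational(551443903, 3984) ≈ 1.3841e+5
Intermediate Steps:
Mul(Add(2941, -4398), Add(Function('S')(-27, 68), Pow(Add(2871, 1113), -1))) = Mul(Add(2941, -4398), Add(Add(-27, Mul(-1, 68)), Pow(Add(2871, 1113), -1))) = Mul(-1457, Add(Add(-27, -68), Pow(3984, -1))) = Mul(-1457, Add(-95, Rational(1, 3984))) = Mul(-1457, Rational(-378479, 3984)) = Rational(551443903, 3984)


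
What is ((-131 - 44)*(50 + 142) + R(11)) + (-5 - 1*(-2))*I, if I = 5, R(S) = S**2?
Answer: -33494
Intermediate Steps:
((-131 - 44)*(50 + 142) + R(11)) + (-5 - 1*(-2))*I = ((-131 - 44)*(50 + 142) + 11**2) + (-5 - 1*(-2))*5 = (-175*192 + 121) + (-5 + 2)*5 = (-33600 + 121) - 3*5 = -33479 - 15 = -33494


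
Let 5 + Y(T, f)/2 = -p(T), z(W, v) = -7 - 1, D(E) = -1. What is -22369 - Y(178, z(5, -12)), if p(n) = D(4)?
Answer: -22361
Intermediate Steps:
p(n) = -1
z(W, v) = -8
Y(T, f) = -8 (Y(T, f) = -10 + 2*(-1*(-1)) = -10 + 2*1 = -10 + 2 = -8)
-22369 - Y(178, z(5, -12)) = -22369 - 1*(-8) = -22369 + 8 = -22361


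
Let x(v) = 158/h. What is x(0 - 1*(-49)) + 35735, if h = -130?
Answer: 2322696/65 ≈ 35734.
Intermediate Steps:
x(v) = -79/65 (x(v) = 158/(-130) = 158*(-1/130) = -79/65)
x(0 - 1*(-49)) + 35735 = -79/65 + 35735 = 2322696/65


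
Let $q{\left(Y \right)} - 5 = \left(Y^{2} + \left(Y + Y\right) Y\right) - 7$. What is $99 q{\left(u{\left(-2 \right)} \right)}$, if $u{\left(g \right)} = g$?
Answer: $990$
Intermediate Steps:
$q{\left(Y \right)} = -2 + 3 Y^{2}$ ($q{\left(Y \right)} = 5 - \left(7 - Y^{2} - \left(Y + Y\right) Y\right) = 5 - \left(7 - Y^{2} - 2 Y Y\right) = 5 + \left(\left(Y^{2} + 2 Y^{2}\right) - 7\right) = 5 + \left(3 Y^{2} - 7\right) = 5 + \left(-7 + 3 Y^{2}\right) = -2 + 3 Y^{2}$)
$99 q{\left(u{\left(-2 \right)} \right)} = 99 \left(-2 + 3 \left(-2\right)^{2}\right) = 99 \left(-2 + 3 \cdot 4\right) = 99 \left(-2 + 12\right) = 99 \cdot 10 = 990$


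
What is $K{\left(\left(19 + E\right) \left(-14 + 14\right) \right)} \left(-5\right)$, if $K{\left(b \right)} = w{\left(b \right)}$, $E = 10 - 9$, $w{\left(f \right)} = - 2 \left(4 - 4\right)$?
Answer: $0$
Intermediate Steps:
$w{\left(f \right)} = 0$ ($w{\left(f \right)} = \left(-2\right) 0 = 0$)
$E = 1$ ($E = 10 - 9 = 1$)
$K{\left(b \right)} = 0$
$K{\left(\left(19 + E\right) \left(-14 + 14\right) \right)} \left(-5\right) = 0 \left(-5\right) = 0$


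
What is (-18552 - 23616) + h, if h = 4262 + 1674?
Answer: -36232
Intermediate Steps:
h = 5936
(-18552 - 23616) + h = (-18552 - 23616) + 5936 = -42168 + 5936 = -36232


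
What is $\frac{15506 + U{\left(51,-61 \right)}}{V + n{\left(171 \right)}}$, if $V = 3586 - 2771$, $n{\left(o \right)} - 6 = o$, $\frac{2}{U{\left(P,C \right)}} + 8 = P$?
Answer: $\frac{83345}{5332} \approx 15.631$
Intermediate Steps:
$U{\left(P,C \right)} = \frac{2}{-8 + P}$
$n{\left(o \right)} = 6 + o$
$V = 815$
$\frac{15506 + U{\left(51,-61 \right)}}{V + n{\left(171 \right)}} = \frac{15506 + \frac{2}{-8 + 51}}{815 + \left(6 + 171\right)} = \frac{15506 + \frac{2}{43}}{815 + 177} = \frac{15506 + 2 \cdot \frac{1}{43}}{992} = \left(15506 + \frac{2}{43}\right) \frac{1}{992} = \frac{666760}{43} \cdot \frac{1}{992} = \frac{83345}{5332}$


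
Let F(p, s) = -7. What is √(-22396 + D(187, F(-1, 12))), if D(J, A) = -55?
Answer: I*√22451 ≈ 149.84*I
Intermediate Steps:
√(-22396 + D(187, F(-1, 12))) = √(-22396 - 55) = √(-22451) = I*√22451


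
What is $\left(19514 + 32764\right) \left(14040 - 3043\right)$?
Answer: $574901166$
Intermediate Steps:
$\left(19514 + 32764\right) \left(14040 - 3043\right) = 52278 \cdot 10997 = 574901166$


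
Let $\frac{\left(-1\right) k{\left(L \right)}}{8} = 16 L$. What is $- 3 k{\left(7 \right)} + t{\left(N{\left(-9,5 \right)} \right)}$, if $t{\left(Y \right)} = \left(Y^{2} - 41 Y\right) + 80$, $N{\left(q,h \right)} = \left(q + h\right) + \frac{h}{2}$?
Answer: $\frac{11327}{4} \approx 2831.8$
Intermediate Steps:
$N{\left(q,h \right)} = q + \frac{3 h}{2}$ ($N{\left(q,h \right)} = \left(h + q\right) + h \frac{1}{2} = \left(h + q\right) + \frac{h}{2} = q + \frac{3 h}{2}$)
$k{\left(L \right)} = - 128 L$ ($k{\left(L \right)} = - 8 \cdot 16 L = - 128 L$)
$t{\left(Y \right)} = 80 + Y^{2} - 41 Y$
$- 3 k{\left(7 \right)} + t{\left(N{\left(-9,5 \right)} \right)} = - 3 \left(\left(-128\right) 7\right) + \left(80 + \left(-9 + \frac{3}{2} \cdot 5\right)^{2} - 41 \left(-9 + \frac{3}{2} \cdot 5\right)\right) = \left(-3\right) \left(-896\right) + \left(80 + \left(-9 + \frac{15}{2}\right)^{2} - 41 \left(-9 + \frac{15}{2}\right)\right) = 2688 + \left(80 + \left(- \frac{3}{2}\right)^{2} - - \frac{123}{2}\right) = 2688 + \left(80 + \frac{9}{4} + \frac{123}{2}\right) = 2688 + \frac{575}{4} = \frac{11327}{4}$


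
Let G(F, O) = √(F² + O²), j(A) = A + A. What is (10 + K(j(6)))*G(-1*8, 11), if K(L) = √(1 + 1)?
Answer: √185*(10 + √2) ≈ 155.25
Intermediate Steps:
j(A) = 2*A
K(L) = √2
(10 + K(j(6)))*G(-1*8, 11) = (10 + √2)*√((-1*8)² + 11²) = (10 + √2)*√((-8)² + 121) = (10 + √2)*√(64 + 121) = (10 + √2)*√185 = √185*(10 + √2)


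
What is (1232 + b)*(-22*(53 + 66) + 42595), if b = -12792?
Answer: -462134120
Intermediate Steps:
(1232 + b)*(-22*(53 + 66) + 42595) = (1232 - 12792)*(-22*(53 + 66) + 42595) = -11560*(-22*119 + 42595) = -11560*(-2618 + 42595) = -11560*39977 = -462134120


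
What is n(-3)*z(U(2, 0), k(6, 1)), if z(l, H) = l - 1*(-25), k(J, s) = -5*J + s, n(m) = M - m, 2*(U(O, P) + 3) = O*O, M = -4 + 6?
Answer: 120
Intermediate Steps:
M = 2
U(O, P) = -3 + O²/2 (U(O, P) = -3 + (O*O)/2 = -3 + O²/2)
n(m) = 2 - m
k(J, s) = s - 5*J
z(l, H) = 25 + l (z(l, H) = l + 25 = 25 + l)
n(-3)*z(U(2, 0), k(6, 1)) = (2 - 1*(-3))*(25 + (-3 + (½)*2²)) = (2 + 3)*(25 + (-3 + (½)*4)) = 5*(25 + (-3 + 2)) = 5*(25 - 1) = 5*24 = 120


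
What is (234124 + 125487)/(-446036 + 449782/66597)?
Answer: -3421287681/4243458530 ≈ -0.80625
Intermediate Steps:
(234124 + 125487)/(-446036 + 449782/66597) = 359611/(-446036 + 449782*(1/66597)) = 359611/(-446036 + 449782/66597) = 359611/(-29704209710/66597) = 359611*(-66597/29704209710) = -3421287681/4243458530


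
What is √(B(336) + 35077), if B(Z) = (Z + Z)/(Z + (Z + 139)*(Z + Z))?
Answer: √31723675779/951 ≈ 187.29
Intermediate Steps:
B(Z) = 2*Z/(Z + 2*Z*(139 + Z)) (B(Z) = (2*Z)/(Z + (139 + Z)*(2*Z)) = (2*Z)/(Z + 2*Z*(139 + Z)) = 2*Z/(Z + 2*Z*(139 + Z)))
√(B(336) + 35077) = √(2/(279 + 2*336) + 35077) = √(2/(279 + 672) + 35077) = √(2/951 + 35077) = √(33358229/951) = √31723675779/951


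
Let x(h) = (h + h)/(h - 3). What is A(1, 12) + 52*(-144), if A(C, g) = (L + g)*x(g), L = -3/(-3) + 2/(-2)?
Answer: -7456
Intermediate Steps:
L = 0 (L = -3*(-⅓) + 2*(-½) = 1 - 1 = 0)
x(h) = 2*h/(-3 + h) (x(h) = (2*h)/(-3 + h) = 2*h/(-3 + h))
A(C, g) = 2*g²/(-3 + g) (A(C, g) = (0 + g)*(2*g/(-3 + g)) = g*(2*g/(-3 + g)) = 2*g²/(-3 + g))
A(1, 12) + 52*(-144) = 2*12²/(-3 + 12) + 52*(-144) = 2*144/9 - 7488 = 2*144*(⅑) - 7488 = 32 - 7488 = -7456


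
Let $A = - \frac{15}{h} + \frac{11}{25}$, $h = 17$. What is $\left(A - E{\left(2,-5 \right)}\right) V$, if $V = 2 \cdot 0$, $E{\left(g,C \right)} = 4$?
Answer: $0$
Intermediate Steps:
$V = 0$
$A = - \frac{188}{425}$ ($A = - \frac{15}{17} + \frac{11}{25} = - \frac{188}{425} \approx -0.44235$)
$\left(A - E{\left(2,-5 \right)}\right) V = \left(- \frac{188}{425} - 4\right) 0 = \left(- \frac{1888}{425}\right) 0 = 0$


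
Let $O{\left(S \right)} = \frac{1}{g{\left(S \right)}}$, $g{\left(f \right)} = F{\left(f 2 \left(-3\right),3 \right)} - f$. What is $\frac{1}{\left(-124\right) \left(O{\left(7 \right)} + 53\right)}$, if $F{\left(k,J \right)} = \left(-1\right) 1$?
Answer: $- \frac{2}{13113} \approx -0.00015252$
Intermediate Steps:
$F{\left(k,J \right)} = -1$
$g{\left(f \right)} = -1 - f$
$O{\left(S \right)} = \frac{1}{-1 - S}$
$\frac{1}{\left(-124\right) \left(O{\left(7 \right)} + 53\right)} = \frac{1}{\left(-124\right) \left(- \frac{1}{1 + 7} + 53\right)} = \frac{1}{\left(-124\right) \left(- \frac{1}{8} + 53\right)} = \frac{1}{\left(-124\right) \frac{423}{8}} = \frac{1}{- \frac{13113}{2}} = - \frac{2}{13113}$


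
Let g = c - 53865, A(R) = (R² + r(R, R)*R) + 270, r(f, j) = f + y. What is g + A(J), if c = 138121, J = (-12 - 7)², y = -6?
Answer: 343002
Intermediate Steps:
r(f, j) = -6 + f (r(f, j) = f - 6 = -6 + f)
J = 361 (J = (-19)² = 361)
A(R) = 270 + R² + R*(-6 + R) (A(R) = (R² + (-6 + R)*R) + 270 = (R² + R*(-6 + R)) + 270 = 270 + R² + R*(-6 + R))
g = 84256 (g = 138121 - 53865 = 84256)
g + A(J) = 84256 + (270 + 361² + 361*(-6 + 361)) = 84256 + (270 + 130321 + 361*355) = 84256 + (270 + 130321 + 128155) = 84256 + 258746 = 343002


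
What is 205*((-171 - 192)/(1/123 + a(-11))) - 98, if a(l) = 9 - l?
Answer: -9394223/2461 ≈ -3817.2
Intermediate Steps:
205*((-171 - 192)/(1/123 + a(-11))) - 98 = 205*((-171 - 192)/(1/123 + (9 - 1*(-11)))) - 98 = 205*(-363/(1/123 + (9 + 11))) - 98 = 205*(-363/(1/123 + 20)) - 98 = 205*(-363/2461/123) - 98 = 205*(-363*123/2461) - 98 = 205*(-44649/2461) - 98 = -9153045/2461 - 98 = -9394223/2461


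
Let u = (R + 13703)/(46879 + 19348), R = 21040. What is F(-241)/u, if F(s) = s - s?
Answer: 0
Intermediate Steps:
F(s) = 0
u = 34743/66227 (u = (21040 + 13703)/(46879 + 19348) = 34743/66227 ≈ 0.52460)
F(-241)/u = 0/(34743/66227) = 0*(66227/34743) = 0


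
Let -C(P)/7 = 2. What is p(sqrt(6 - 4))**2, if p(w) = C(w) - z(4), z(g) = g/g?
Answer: 225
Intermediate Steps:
C(P) = -14 (C(P) = -7*2 = -14)
z(g) = 1
p(w) = -15 (p(w) = -14 - 1*1 = -14 - 1 = -15)
p(sqrt(6 - 4))**2 = (-15)**2 = 225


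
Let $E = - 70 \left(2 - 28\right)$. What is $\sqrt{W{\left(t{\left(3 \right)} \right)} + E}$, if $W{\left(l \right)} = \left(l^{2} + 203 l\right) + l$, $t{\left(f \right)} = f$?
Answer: $\sqrt{2441} \approx 49.406$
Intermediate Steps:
$W{\left(l \right)} = l^{2} + 204 l$
$E = 1820$ ($E = \left(-70\right) \left(-26\right) = 1820$)
$\sqrt{W{\left(t{\left(3 \right)} \right)} + E} = \sqrt{3 \left(204 + 3\right) + 1820} = \sqrt{3 \cdot 207 + 1820} = \sqrt{621 + 1820} = \sqrt{2441}$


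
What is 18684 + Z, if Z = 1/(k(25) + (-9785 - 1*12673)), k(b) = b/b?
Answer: 419586587/22457 ≈ 18684.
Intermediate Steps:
k(b) = 1
Z = -1/22457 (Z = 1/(1 + (-9785 - 1*12673)) = 1/(1 + (-9785 - 12673)) = 1/(1 - 22458) = 1/(-22457) = -1/22457 ≈ -4.4530e-5)
18684 + Z = 18684 - 1/22457 = 419586587/22457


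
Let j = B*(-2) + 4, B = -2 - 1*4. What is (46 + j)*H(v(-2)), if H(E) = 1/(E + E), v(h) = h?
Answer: -31/2 ≈ -15.500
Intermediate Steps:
B = -6 (B = -2 - 4 = -6)
j = 16 (j = -6*(-2) + 4 = 12 + 4 = 16)
H(E) = 1/(2*E)
(46 + j)*H(v(-2)) = (46 + 16)*((½)/(-2)) = 62*((½)*(-½)) = 62*(-¼) = -31/2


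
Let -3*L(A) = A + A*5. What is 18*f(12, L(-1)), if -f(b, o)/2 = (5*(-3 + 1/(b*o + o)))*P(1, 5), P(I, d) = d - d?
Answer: 0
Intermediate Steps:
L(A) = -2*A (L(A) = -(A + A*5)/3 = -(A + 5*A)/3 = -2*A)
P(I, d) = 0
f(b, o) = 0 (f(b, o) = -2*5*(-3 + 1/(b*o + o))*0 = -2*5*(-3 + 1/(o + b*o))*0 = -2*(-15 + 5/(o + b*o))*0 = -2*0 = 0)
18*f(12, L(-1)) = 18*0 = 0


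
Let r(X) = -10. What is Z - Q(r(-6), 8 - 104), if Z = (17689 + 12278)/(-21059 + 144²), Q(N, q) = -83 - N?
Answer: -6388/323 ≈ -19.777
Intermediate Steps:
Z = -29967/323 (Z = 29967/(-21059 + 20736) = 29967/(-323) = 29967*(-1/323) = -29967/323 ≈ -92.777)
Z - Q(r(-6), 8 - 104) = -29967/323 - (-83 - 1*(-10)) = -29967/323 - (-83 + 10) = -29967/323 - 1*(-73) = -29967/323 + 73 = -6388/323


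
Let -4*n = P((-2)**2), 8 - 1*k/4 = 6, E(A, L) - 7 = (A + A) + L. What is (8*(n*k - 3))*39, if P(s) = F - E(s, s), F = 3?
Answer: 9048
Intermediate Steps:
E(A, L) = 7 + L + 2*A (E(A, L) = 7 + ((A + A) + L) = 7 + (2*A + L) = 7 + (L + 2*A) = 7 + L + 2*A)
P(s) = -4 - 3*s (P(s) = 3 - (7 + s + 2*s) = 3 - (7 + 3*s) = 3 + (-7 - 3*s) = -4 - 3*s)
k = 8 (k = 32 - 4*6 = 32 - 24 = 8)
n = 4 (n = -(-4 - 3*(-2)**2)/4 = -(-4 - 3*4)/4 = -(-4 - 12)/4 = -1/4*(-16) = 4)
(8*(n*k - 3))*39 = (8*(4*8 - 3))*39 = (8*(32 - 3))*39 = (8*29)*39 = 232*39 = 9048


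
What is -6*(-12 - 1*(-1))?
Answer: 66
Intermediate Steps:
-6*(-12 - 1*(-1)) = -6*(-12 + 1) = -6*(-11) = 66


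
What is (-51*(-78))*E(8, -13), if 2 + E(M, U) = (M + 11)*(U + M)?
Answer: -385866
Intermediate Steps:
E(M, U) = -2 + (11 + M)*(M + U) (E(M, U) = -2 + (M + 11)*(U + M) = -2 + (11 + M)*(M + U))
(-51*(-78))*E(8, -13) = (-51*(-78))*(-2 + 8**2 + 11*8 + 11*(-13) + 8*(-13)) = 3978*(-2 + 64 + 88 - 143 - 104) = 3978*(-97) = -385866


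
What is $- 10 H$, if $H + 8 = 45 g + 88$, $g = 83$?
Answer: $-38150$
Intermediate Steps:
$H = 3815$ ($H = -8 + \left(45 \cdot 83 + 88\right) = -8 + \left(3735 + 88\right) = -8 + 3823 = 3815$)
$- 10 H = \left(-10\right) 3815 = -38150$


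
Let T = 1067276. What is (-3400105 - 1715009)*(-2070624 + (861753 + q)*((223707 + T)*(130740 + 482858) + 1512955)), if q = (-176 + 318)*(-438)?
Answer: -3239739084551248561839786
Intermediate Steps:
q = -62196 (q = 142*(-438) = -62196)
(-3400105 - 1715009)*(-2070624 + (861753 + q)*((223707 + T)*(130740 + 482858) + 1512955)) = (-3400105 - 1715009)*(-2070624 + (861753 - 62196)*((223707 + 1067276)*(130740 + 482858) + 1512955)) = -5115114*(-2070624 + 799557*(1290983*613598 + 1512955)) = -5115114*(-2070624 + 799557*(792144586834 + 1512955)) = -5115114*(-2070624 + 799557*792146099789) = -5115114*(-2070624 + 633365959108993473) = -5115114*633365959106922849 = -3239739084551248561839786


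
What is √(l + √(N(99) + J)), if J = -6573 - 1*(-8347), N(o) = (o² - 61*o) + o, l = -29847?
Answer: √(-29847 + 7*√115) ≈ 172.55*I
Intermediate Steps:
N(o) = o² - 60*o
J = 1774 (J = -6573 + 8347 = 1774)
√(l + √(N(99) + J)) = √(-29847 + √(99*(-60 + 99) + 1774)) = √(-29847 + √(99*39 + 1774)) = √(-29847 + √(3861 + 1774)) = √(-29847 + √5635) = √(-29847 + 7*√115)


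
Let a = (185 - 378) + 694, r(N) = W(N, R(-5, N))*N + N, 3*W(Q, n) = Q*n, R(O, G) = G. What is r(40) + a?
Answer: 65623/3 ≈ 21874.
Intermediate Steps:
W(Q, n) = Q*n/3 (W(Q, n) = (Q*n)/3 = Q*n/3)
r(N) = N + N³/3 (r(N) = (N*N/3)*N + N = (N²/3)*N + N = N³/3 + N = N + N³/3)
a = 501 (a = -193 + 694 = 501)
r(40) + a = (40 + (⅓)*40³) + 501 = (40 + (⅓)*64000) + 501 = (40 + 64000/3) + 501 = 64120/3 + 501 = 65623/3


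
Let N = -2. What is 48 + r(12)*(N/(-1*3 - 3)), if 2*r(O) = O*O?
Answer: 72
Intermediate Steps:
r(O) = O**2/2 (r(O) = (O*O)/2 = O**2/2)
48 + r(12)*(N/(-1*3 - 3)) = 48 + ((1/2)*12**2)*(-2/(-1*3 - 3)) = 48 + ((1/2)*144)*(-2/(-3 - 3)) = 48 + 72*(-2/(-6)) = 48 + 72*(-1/6*(-2)) = 48 + 72*(1/3) = 48 + 24 = 72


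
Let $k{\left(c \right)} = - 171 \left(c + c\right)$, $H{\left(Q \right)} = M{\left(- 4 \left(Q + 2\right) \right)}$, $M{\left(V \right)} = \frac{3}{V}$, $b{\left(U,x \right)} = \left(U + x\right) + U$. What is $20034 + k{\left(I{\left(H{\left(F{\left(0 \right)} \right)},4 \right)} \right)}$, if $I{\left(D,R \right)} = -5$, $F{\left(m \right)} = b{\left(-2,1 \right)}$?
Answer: $21744$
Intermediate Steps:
$b{\left(U,x \right)} = x + 2 U$
$F{\left(m \right)} = -3$ ($F{\left(m \right)} = 1 + 2 \left(-2\right) = 1 - 4 = -3$)
$H{\left(Q \right)} = \frac{3}{-8 - 4 Q}$ ($H{\left(Q \right)} = \frac{3}{\left(-4\right) \left(Q + 2\right)} = \frac{3}{\left(-4\right) \left(2 + Q\right)} = \frac{3}{-8 - 4 Q}$)
$k{\left(c \right)} = - 342 c$ ($k{\left(c \right)} = - 171 \cdot 2 c = - 342 c$)
$20034 + k{\left(I{\left(H{\left(F{\left(0 \right)} \right)},4 \right)} \right)} = 20034 - -1710 = 20034 + 1710 = 21744$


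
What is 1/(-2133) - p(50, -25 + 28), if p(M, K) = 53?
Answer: -113050/2133 ≈ -53.000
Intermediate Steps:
1/(-2133) - p(50, -25 + 28) = 1/(-2133) - 1*53 = -1/2133 - 53 = -113050/2133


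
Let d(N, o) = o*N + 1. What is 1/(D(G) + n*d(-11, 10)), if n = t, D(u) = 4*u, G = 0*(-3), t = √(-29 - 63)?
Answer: I*√23/5014 ≈ 0.00095649*I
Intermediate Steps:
t = 2*I*√23 (t = √(-92) = 2*I*√23 ≈ 9.5917*I)
d(N, o) = 1 + N*o (d(N, o) = N*o + 1 = 1 + N*o)
G = 0
n = 2*I*√23 ≈ 9.5917*I
1/(D(G) + n*d(-11, 10)) = 1/(4*0 + (2*I*√23)*(1 - 11*10)) = 1/(0 + (2*I*√23)*(1 - 110)) = 1/(0 + (2*I*√23)*(-109)) = 1/(0 - 218*I*√23) = 1/(-218*I*√23) = I*√23/5014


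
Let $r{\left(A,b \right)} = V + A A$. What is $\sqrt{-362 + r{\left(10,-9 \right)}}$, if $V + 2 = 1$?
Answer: $i \sqrt{263} \approx 16.217 i$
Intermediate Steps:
$V = -1$ ($V = -2 + 1 = -1$)
$r{\left(A,b \right)} = -1 + A^{2}$ ($r{\left(A,b \right)} = -1 + A A = -1 + A^{2}$)
$\sqrt{-362 + r{\left(10,-9 \right)}} = \sqrt{-362 - \left(1 - 10^{2}\right)} = \sqrt{-362 + \left(-1 + 100\right)} = \sqrt{-362 + 99} = \sqrt{-263} = i \sqrt{263}$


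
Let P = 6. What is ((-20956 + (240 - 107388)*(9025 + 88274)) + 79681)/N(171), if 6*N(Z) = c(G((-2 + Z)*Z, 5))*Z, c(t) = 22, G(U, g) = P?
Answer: -3475111509/209 ≈ -1.6627e+7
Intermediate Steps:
G(U, g) = 6
N(Z) = 11*Z/3 (N(Z) = (22*Z)/6 = 11*Z/3)
((-20956 + (240 - 107388)*(9025 + 88274)) + 79681)/N(171) = ((-20956 + (240 - 107388)*(9025 + 88274)) + 79681)/(((11/3)*171)) = ((-20956 - 107148*97299) + 79681)/627 = ((-20956 - 10425393252) + 79681)*(1/627) = (-10425414208 + 79681)*(1/627) = -10425334527*1/627 = -3475111509/209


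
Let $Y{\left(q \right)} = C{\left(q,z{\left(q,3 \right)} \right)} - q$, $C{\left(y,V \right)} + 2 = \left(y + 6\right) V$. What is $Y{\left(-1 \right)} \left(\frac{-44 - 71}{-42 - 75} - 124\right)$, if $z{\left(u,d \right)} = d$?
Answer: $- \frac{201502}{117} \approx -1722.2$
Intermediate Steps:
$C{\left(y,V \right)} = -2 + V \left(6 + y\right)$ ($C{\left(y,V \right)} = -2 + \left(y + 6\right) V = -2 + \left(6 + y\right) V = -2 + V \left(6 + y\right)$)
$Y{\left(q \right)} = 16 + 2 q$ ($Y{\left(q \right)} = \left(-2 + 6 \cdot 3 + 3 q\right) - q = \left(-2 + 18 + 3 q\right) - q = \left(16 + 3 q\right) - q = 16 + 2 q$)
$Y{\left(-1 \right)} \left(\frac{-44 - 71}{-42 - 75} - 124\right) = \left(16 + 2 \left(-1\right)\right) \left(\frac{-44 - 71}{-42 - 75} - 124\right) = \left(16 - 2\right) \left(- \frac{115}{-117} - 124\right) = 14 \left(\left(-115\right) \left(- \frac{1}{117}\right) - 124\right) = 14 \left(\frac{115}{117} - 124\right) = 14 \left(- \frac{14393}{117}\right) = - \frac{201502}{117}$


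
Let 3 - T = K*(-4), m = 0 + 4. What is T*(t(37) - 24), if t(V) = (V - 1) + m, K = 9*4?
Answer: 2352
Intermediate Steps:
K = 36
m = 4
t(V) = 3 + V (t(V) = (V - 1) + 4 = (-1 + V) + 4 = 3 + V)
T = 147 (T = 3 - 36*(-4) = 3 - 1*(-144) = 3 + 144 = 147)
T*(t(37) - 24) = 147*((3 + 37) - 24) = 147*(40 - 24) = 147*16 = 2352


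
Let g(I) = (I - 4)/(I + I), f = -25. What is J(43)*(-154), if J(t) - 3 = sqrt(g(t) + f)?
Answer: -462 - 77*I*sqrt(181546)/43 ≈ -462.0 - 762.98*I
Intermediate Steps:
g(I) = (-4 + I)/(2*I) (g(I) = (-4 + I)/((2*I)) = (-4 + I)*(1/(2*I)) = (-4 + I)/(2*I))
J(t) = 3 + sqrt(-25 + (-4 + t)/(2*t)) (J(t) = 3 + sqrt((-4 + t)/(2*t) - 25) = 3 + sqrt(-25 + (-4 + t)/(2*t)))
J(43)*(-154) = (3 + sqrt(-98 - 8/43)/2)*(-154) = (3 + sqrt(-4222/43)/2)*(-154) = (3 + (I*sqrt(181546)/43)/2)*(-154) = (3 + I*sqrt(181546)/86)*(-154) = -462 - 77*I*sqrt(181546)/43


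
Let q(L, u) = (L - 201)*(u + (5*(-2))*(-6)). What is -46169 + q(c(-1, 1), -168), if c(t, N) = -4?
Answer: -24029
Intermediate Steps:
q(L, u) = (-201 + L)*(60 + u) (q(L, u) = (-201 + L)*(u - 10*(-6)) = (-201 + L)*(u + 60) = (-201 + L)*(60 + u))
-46169 + q(c(-1, 1), -168) = -46169 + (-12060 - 201*(-168) + 60*(-4) - 4*(-168)) = -46169 + (-12060 + 33768 - 240 + 672) = -46169 + 22140 = -24029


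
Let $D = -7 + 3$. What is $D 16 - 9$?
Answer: $-73$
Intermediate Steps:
$D = -4$
$D 16 - 9 = \left(-4\right) 16 - 9 = -64 - 9 = -73$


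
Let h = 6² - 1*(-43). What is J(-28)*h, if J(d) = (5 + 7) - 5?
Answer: 553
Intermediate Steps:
J(d) = 7 (J(d) = 12 - 5 = 7)
h = 79 (h = 36 + 43 = 79)
J(-28)*h = 7*79 = 553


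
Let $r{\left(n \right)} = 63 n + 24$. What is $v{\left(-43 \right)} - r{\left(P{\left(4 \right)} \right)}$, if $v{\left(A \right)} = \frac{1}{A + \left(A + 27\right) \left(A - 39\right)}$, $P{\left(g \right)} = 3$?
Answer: $- \frac{270296}{1269} \approx -213.0$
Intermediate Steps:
$r{\left(n \right)} = 24 + 63 n$
$v{\left(A \right)} = \frac{1}{A + \left(-39 + A\right) \left(27 + A\right)}$ ($v{\left(A \right)} = \frac{1}{A + \left(27 + A\right) \left(-39 + A\right)} = \frac{1}{A + \left(-39 + A\right) \left(27 + A\right)}$)
$v{\left(-43 \right)} - r{\left(P{\left(4 \right)} \right)} = \frac{1}{-1053 + \left(-43\right)^{2} - -473} - \left(24 + 63 \cdot 3\right) = \frac{1}{-1053 + 1849 + 473} - \left(24 + 189\right) = \frac{1}{1269} - 213 = - \frac{270296}{1269}$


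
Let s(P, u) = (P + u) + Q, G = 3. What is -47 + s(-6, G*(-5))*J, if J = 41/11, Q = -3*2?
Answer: -1624/11 ≈ -147.64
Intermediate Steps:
Q = -6
s(P, u) = -6 + P + u (s(P, u) = (P + u) - 6 = -6 + P + u)
J = 41/11 (J = 41*(1/11) = 41/11 ≈ 3.7273)
-47 + s(-6, G*(-5))*J = -47 + (-6 - 6 + 3*(-5))*(41/11) = -47 + (-6 - 6 - 15)*(41/11) = -47 - 27*41/11 = -47 - 1107/11 = -1624/11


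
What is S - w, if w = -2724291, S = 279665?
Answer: 3003956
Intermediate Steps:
S - w = 279665 - 1*(-2724291) = 279665 + 2724291 = 3003956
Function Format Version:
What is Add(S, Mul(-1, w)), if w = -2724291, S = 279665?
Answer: 3003956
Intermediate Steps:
Add(S, Mul(-1, w)) = Add(279665, Mul(-1, -2724291)) = Add(279665, 2724291) = 3003956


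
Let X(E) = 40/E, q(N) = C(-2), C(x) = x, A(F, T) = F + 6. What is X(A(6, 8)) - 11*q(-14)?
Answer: 76/3 ≈ 25.333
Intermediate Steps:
A(F, T) = 6 + F
q(N) = -2
X(A(6, 8)) - 11*q(-14) = 40/(6 + 6) - 11*(-2) = 40/12 + 22 = 40*(1/12) + 22 = 10/3 + 22 = 76/3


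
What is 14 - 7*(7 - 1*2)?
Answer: -21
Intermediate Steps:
14 - 7*(7 - 1*2) = 14 - 7*(7 - 2) = 14 - 7*5 = 14 - 35 = -21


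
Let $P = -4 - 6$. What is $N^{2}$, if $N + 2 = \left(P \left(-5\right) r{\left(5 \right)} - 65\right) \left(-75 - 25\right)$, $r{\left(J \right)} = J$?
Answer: $342324004$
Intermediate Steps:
$P = -10$ ($P = -4 - 6 = -10$)
$N = -18502$ ($N = -2 + \left(\left(-10\right) \left(-5\right) 5 - 65\right) \left(-75 - 25\right) = -2 + \left(50 \cdot 5 - 65\right) \left(-100\right) = -2 + \left(250 - 65\right) \left(-100\right) = -2 + 185 \left(-100\right) = -2 - 18500 = -18502$)
$N^{2} = \left(-18502\right)^{2} = 342324004$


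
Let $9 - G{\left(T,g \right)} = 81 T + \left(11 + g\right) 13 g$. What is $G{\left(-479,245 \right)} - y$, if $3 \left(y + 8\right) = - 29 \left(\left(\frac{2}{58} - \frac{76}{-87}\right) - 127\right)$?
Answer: $- \frac{6999866}{9} \approx -7.7776 \cdot 10^{5}$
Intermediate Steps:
$G{\left(T,g \right)} = 9 - 81 T - g \left(143 + 13 g\right)$ ($G{\left(T,g \right)} = 9 - \left(81 T + \left(11 + g\right) 13 g\right) = 9 - \left(81 T + \left(143 + 13 g\right) g\right) = 9 - \left(81 T + g \left(143 + 13 g\right)\right) = 9 - 81 T - g \left(143 + 13 g\right)$)
$y = \frac{10898}{9}$ ($y = -8 + \frac{\left(-29\right) \left(\left(\frac{2}{58} - \frac{76}{-87}\right) - 127\right)}{3} = -8 + \frac{\left(-29\right) \left(\left(2 \cdot \frac{1}{58} - - \frac{76}{87}\right) - 127\right)}{3} = -8 + \frac{\left(-29\right) \left(\left(\frac{1}{29} + \frac{76}{87}\right) - 127\right)}{3} = -8 + \frac{\left(-29\right) \left(\frac{79}{87} - 127\right)}{3} = -8 + \frac{\left(-29\right) \left(- \frac{10970}{87}\right)}{3} = -8 + \frac{1}{3} \cdot \frac{10970}{3} = -8 + \frac{10970}{9} = \frac{10898}{9} \approx 1210.9$)
$G{\left(-479,245 \right)} - y = \left(9 - 35035 - -38799 - 13 \cdot 245^{2}\right) - \frac{10898}{9} = \left(9 - 35035 + 38799 - 780325\right) - \frac{10898}{9} = -776552 - \frac{10898}{9} = - \frac{6999866}{9}$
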